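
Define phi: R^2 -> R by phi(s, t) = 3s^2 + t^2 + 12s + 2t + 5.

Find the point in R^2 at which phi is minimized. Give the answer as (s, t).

(-2, -1)

phi(s,t) separates as P(s) + Q(t) + 5, so its minimum is min P + min Q + 5.
P'(s) = 6s + 12 vanishes at s ∈ {-2}; Q'(t) = 2(t + 1) vanishes at t ∈ {-1}.
Local minima of P (where P''>0): P(-2)=-12. Local minima of Q: Q(-1)=-1.
So the global minimum of phi is P(-2) + Q(-1) + 5 = -12 − 1 + 5 = -8, attained at (-2, -1).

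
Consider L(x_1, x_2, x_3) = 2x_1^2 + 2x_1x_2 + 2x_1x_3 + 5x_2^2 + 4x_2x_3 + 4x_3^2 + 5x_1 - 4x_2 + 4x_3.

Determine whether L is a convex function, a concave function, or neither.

L is quadratic, so its Hessian is the constant matrix H = [[4, 2, 2], [2, 10, 4], [2, 4, 8]].
Leading principal minors: 4, 36, 216.
All positive ⇒ H ≻ 0 ⇒ convex.

convex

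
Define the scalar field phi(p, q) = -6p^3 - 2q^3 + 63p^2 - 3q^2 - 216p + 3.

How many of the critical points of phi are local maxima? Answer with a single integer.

phi separates as a function of p plus a function of q, so ∇phi=0 decouples.
∂phi/∂p = -18(p - 4)(p - 3) = 0 at p ∈ {3, 4}; ∂phi/∂q = -6q(q + 1) = 0 at q ∈ {-1, 0}.
The Hessian is diagonal: diag(phi_pp, phi_qq). Second derivatives: phi_pp(3)=18, phi_pp(4)=-18; phi_qq(-1)=6, phi_qq(0)=-6.
Local maxima occur where both diagonal entries negative: (4, 0). Count: 1.

1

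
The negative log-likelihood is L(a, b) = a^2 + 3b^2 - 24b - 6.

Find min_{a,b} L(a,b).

-54

L(a,b) separates as P(a) + Q(b) − 6, so its minimum is min P + min Q − 6.
P'(a) = 2a vanishes at a ∈ {0}; Q'(b) = 6b - 24 vanishes at b ∈ {4}.
Local minima of P (where P''>0): P(0)=0. Local minima of Q: Q(4)=-48.
So the global minimum of L is P(0) + Q(4) − 6 = 0 − 48 − 6 = -54, attained at (0, 4).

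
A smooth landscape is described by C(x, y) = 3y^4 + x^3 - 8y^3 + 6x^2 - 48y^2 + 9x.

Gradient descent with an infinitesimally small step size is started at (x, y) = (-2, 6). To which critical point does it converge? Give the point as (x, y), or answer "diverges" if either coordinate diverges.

(-1, 4)

C is separable, so gradient descent decouples: x follows -∂C/∂x, y follows -∂C/∂y.
∂C/∂x = 3(x + 1)(x + 3); at x=-2 this is -3, so x increases.
∂C/∂y = 12y(y - 4)(y + 2); at y=6 this is 1152, so y decreases.
x converges to its nearest critical value -1 (a local min of the x-part); y converges to 4. The iterate converges to (-1, 4).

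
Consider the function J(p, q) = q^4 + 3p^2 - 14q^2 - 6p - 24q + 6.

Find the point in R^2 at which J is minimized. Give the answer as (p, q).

(1, 3)

J(p,q) separates as A(p) + B(q) + 6, so its minimum is min A + min B + 6.
A'(p) = 6p - 6 vanishes at p ∈ {1}; B'(q) = 4(q - 3)(q + 1)(q + 2) vanishes at q ∈ {-2, -1, 3}.
Local minima of A (where A''>0): A(1)=-3. Local minima of B: B(-2)=8, B(3)=-117.
So the global minimum of J is A(1) + B(3) + 6 = -3 − 117 + 6 = -114, attained at (1, 3).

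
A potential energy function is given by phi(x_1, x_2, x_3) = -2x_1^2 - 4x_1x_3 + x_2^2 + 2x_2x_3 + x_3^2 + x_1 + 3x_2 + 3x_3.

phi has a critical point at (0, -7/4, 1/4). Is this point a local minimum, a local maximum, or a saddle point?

The Hessian is constant: H = [[-4, 0, -4], [0, 2, 2], [-4, 2, 2]].
Leading principal minors: Δ₁ = -4, Δ₂ = -8, Δ₃ = -32.
The minors fit neither the all-positive nor the alternating-sign pattern, so H is indefinite: a saddle point.

saddle point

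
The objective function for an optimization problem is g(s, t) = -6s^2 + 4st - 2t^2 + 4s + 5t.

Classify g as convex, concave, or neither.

concave

g is quadratic, so its Hessian is the constant matrix H = [[-12, 4], [4, -4]].
det(H) = 32, tr(H) = -16.
det(H) > 0 and tr(H) < 0, so H is negative definite everywhere: concave.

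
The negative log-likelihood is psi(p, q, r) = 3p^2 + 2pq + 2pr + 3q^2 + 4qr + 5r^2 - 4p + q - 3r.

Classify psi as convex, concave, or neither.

psi is quadratic, so its Hessian is the constant matrix H = [[6, 2, 2], [2, 6, 4], [2, 4, 10]].
Leading principal minors: 6, 32, 232.
All positive ⇒ H ≻ 0 ⇒ convex.

convex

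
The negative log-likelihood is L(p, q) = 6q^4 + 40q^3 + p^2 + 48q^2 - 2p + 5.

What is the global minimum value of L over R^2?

L(p,q) separates as A(p) + B(q) + 5, so its minimum is min A + min B + 5.
A'(p) = 2p - 2 vanishes at p ∈ {1}; B'(q) = 24q(q + 1)(q + 4) vanishes at q ∈ {-4, -1, 0}.
Local minima of A (where A''>0): A(1)=-1. Local minima of B: B(-4)=-256, B(0)=0.
So the global minimum of L is A(1) + B(-4) + 5 = -1 − 256 + 5 = -252, attained at (1, -4).

-252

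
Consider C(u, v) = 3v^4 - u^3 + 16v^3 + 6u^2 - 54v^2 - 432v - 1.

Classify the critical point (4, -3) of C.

local maximum

The mixed partial ∂²C/∂u∂v is 0, so the Hessian at any point is diag(C_uu, C_vv) = diag(6(-u + 2), 12(3v^2 + 8v - 9)).
At (4, -3): H = diag(-12, -72).
Both eigenvalues are negative, so H is negative definite: a local maximum.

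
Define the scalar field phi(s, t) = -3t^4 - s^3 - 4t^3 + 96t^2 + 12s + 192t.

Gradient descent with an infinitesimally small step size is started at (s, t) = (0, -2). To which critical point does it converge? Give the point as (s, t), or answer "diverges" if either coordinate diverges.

phi is separable, so gradient descent decouples: s follows -∂phi/∂s, t follows -∂phi/∂t.
∂phi/∂s = -3(s - 2)(s + 2); at s=0 this is 12, so s decreases.
∂phi/∂t = -12(t - 4)(t + 1)(t + 4); at t=-2 this is -144, so t increases.
s converges to its nearest critical value -2 (a local min of the s-part); t converges to -1. The iterate converges to (-2, -1).

(-2, -1)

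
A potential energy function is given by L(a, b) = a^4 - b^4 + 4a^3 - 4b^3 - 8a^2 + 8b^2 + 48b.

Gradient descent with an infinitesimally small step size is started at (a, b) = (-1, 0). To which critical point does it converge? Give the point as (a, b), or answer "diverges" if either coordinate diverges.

L is separable, so gradient descent decouples: a follows -∂L/∂a, b follows -∂L/∂b.
∂L/∂a = 4a(a - 1)(a + 4); at a=-1 this is 24, so a decreases.
∂L/∂b = -4(b - 2)(b + 2)(b + 3); at b=0 this is 48, so b decreases.
a converges to its nearest critical value -4 (a local min of the a-part); b converges to -2. The iterate converges to (-4, -2).

(-4, -2)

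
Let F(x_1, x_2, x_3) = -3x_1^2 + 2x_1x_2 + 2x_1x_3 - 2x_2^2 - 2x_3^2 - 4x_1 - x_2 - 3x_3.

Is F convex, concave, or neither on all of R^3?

F is quadratic, so its Hessian is the constant matrix H = [[-6, 2, 2], [2, -4, 0], [2, 0, -4]].
Leading principal minors: -6, 20, -64.
Signs alternate −, +, − ⇒ H ≺ 0 ⇒ concave.

concave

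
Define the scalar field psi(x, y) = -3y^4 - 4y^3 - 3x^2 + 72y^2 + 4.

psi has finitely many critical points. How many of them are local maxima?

2

psi separates as a function of x plus a function of y, so ∇psi=0 decouples.
∂psi/∂x = -6x = 0 at x ∈ {0}; ∂psi/∂y = -12y(y - 3)(y + 4) = 0 at y ∈ {-4, 0, 3}.
The Hessian is diagonal: diag(psi_xx, psi_yy). Second derivatives: psi_xx(0)=-6; psi_yy(-4)=-336, psi_yy(0)=144, psi_yy(3)=-252.
Local maxima occur where both diagonal entries negative: (0, -4), (0, 3). Count: 2.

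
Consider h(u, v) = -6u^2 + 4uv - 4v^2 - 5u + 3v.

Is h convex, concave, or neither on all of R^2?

h is quadratic, so its Hessian is the constant matrix H = [[-12, 4], [4, -8]].
det(H) = 80, tr(H) = -20.
det(H) > 0 and tr(H) < 0, so H is negative definite everywhere: concave.

concave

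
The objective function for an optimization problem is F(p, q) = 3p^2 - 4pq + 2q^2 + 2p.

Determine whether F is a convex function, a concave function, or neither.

F is quadratic, so its Hessian is the constant matrix H = [[6, -4], [-4, 4]].
det(H) = 8, tr(H) = 10.
det(H) > 0 and tr(H) > 0, so H is positive definite everywhere: convex.

convex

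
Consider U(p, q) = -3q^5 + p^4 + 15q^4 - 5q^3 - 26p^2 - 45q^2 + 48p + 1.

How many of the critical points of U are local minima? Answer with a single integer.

4

U separates as a function of p plus a function of q, so ∇U=0 decouples.
∂U/∂p = 4(p - 3)(p - 1)(p + 4) = 0 at p ∈ {-4, 1, 3}; ∂U/∂q = -15q(q - 3)(q - 2)(q + 1) = 0 at q ∈ {-1, 0, 2, 3}.
The Hessian is diagonal: diag(U_pp, U_qq). Second derivatives: U_pp(-4)=140, U_pp(1)=-40, U_pp(3)=56; U_qq(-1)=180, U_qq(0)=-90, U_qq(2)=90, U_qq(3)=-180.
Local minima occur where both diagonal entries positive: (-4, -1), (-4, 2), (3, -1), (3, 2). Count: 4.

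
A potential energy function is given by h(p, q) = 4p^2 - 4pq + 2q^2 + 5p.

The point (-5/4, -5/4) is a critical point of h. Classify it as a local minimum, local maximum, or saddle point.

The Hessian of h is constant: H = [[8, -4], [-4, 4]].
det(H) = 8·4 − (-4)² = 16.
det(H) > 0 and tr(H) = 12 > 0, so H is positive definite and the point is a local minimum.

local minimum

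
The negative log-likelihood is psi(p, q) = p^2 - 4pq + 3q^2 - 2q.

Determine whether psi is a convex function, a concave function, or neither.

psi is quadratic, so its Hessian is the constant matrix H = [[2, -4], [-4, 6]].
det(H) = -4, tr(H) = 8.
det(H) < 0, so H is indefinite: neither convex nor concave.

neither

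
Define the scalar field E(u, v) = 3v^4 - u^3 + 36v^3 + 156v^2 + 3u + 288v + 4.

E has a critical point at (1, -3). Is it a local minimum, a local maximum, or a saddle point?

local maximum

The mixed partial ∂²E/∂u∂v is 0, so the Hessian at any point is diag(E_uu, E_vv) = diag(-6u, 12(3v^2 + 18v + 26)).
At (1, -3): H = diag(-6, -12).
Both eigenvalues are negative, so H is negative definite: a local maximum.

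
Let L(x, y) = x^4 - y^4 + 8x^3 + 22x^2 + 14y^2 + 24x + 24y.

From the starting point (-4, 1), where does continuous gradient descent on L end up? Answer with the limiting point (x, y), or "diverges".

(-3, -1)

L is separable, so gradient descent decouples: x follows -∂L/∂x, y follows -∂L/∂y.
∂L/∂x = 4(x + 1)(x + 2)(x + 3); at x=-4 this is -24, so x increases.
∂L/∂y = -4(y - 3)(y + 1)(y + 2); at y=1 this is 48, so y decreases.
x converges to its nearest critical value -3 (a local min of the x-part); y converges to -1. The iterate converges to (-3, -1).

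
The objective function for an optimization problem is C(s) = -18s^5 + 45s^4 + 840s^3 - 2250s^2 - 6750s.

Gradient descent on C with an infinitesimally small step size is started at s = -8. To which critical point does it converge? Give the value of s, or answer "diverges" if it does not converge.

-5

C'(s) = -90(s - 5)(s - 3)(s + 1)(s + 5), so C'(-8) = -270270.
Gradient descent moves in the -C' direction, i.e. s is increasing.
The nearest critical point in that direction is s = -5, where C'' = 28800 > 0 (a local minimum). The iterate converges there.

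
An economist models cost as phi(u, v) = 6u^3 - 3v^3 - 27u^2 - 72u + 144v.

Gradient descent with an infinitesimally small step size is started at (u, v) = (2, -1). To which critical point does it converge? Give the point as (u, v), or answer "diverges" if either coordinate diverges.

phi is separable, so gradient descent decouples: u follows -∂phi/∂u, v follows -∂phi/∂v.
∂phi/∂u = 18(u - 4)(u + 1); at u=2 this is -108, so u increases.
∂phi/∂v = -9(v - 4)(v + 4); at v=-1 this is 135, so v decreases.
u converges to its nearest critical value 4 (a local min of the u-part); v converges to -4. The iterate converges to (4, -4).

(4, -4)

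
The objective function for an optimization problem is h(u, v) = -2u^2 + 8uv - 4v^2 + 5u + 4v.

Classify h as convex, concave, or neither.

h is quadratic, so its Hessian is the constant matrix H = [[-4, 8], [8, -8]].
det(H) = -32, tr(H) = -12.
det(H) < 0, so H is indefinite: neither convex nor concave.

neither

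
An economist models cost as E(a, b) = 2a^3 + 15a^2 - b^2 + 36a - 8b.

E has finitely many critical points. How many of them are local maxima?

1

E separates as a function of a plus a function of b, so ∇E=0 decouples.
∂E/∂a = 6(a + 2)(a + 3) = 0 at a ∈ {-3, -2}; ∂E/∂b = -2(b + 4) = 0 at b ∈ {-4}.
The Hessian is diagonal: diag(E_aa, E_bb). Second derivatives: E_aa(-3)=-6, E_aa(-2)=6; E_bb(-4)=-2.
Local maxima occur where both diagonal entries negative: (-3, -4). Count: 1.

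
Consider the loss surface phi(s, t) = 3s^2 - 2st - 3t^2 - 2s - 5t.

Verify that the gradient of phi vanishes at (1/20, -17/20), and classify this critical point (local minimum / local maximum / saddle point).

∇phi = (6s - 2t - 2, -2s - 6t - 5); substituting (1/20, -17/20) gives ∇phi = (0, 0), so (1/20, -17/20) is indeed a critical point.
The Hessian of phi is constant: H = [[6, -2], [-2, -6]].
det(H) = 6·(-6) − (-2)² = -40.
Since det(H) < 0, H is indefinite and the critical point is a saddle point.

saddle point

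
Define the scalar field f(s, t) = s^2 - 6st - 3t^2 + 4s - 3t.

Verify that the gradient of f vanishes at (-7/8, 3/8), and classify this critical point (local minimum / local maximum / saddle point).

saddle point

∇f = (2s - 6t + 4, -6s - 6t - 3); substituting (-7/8, 3/8) gives ∇f = (0, 0), so (-7/8, 3/8) is indeed a critical point.
The Hessian of f is constant: H = [[2, -6], [-6, -6]].
det(H) = 2·(-6) − (-6)² = -48.
Since det(H) < 0, H is indefinite and the critical point is a saddle point.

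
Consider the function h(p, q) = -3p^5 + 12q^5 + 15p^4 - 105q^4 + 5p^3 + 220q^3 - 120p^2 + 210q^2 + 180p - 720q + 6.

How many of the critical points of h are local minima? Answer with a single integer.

h separates as a function of p plus a function of q, so ∇h=0 decouples.
∂h/∂p = -15(p - 3)(p - 2)(p - 1)(p + 2) = 0 at p ∈ {-2, 1, 2, 3}; ∂h/∂q = 60(q - 4)(q - 3)(q - 1)(q + 1) = 0 at q ∈ {-1, 1, 3, 4}.
The Hessian is diagonal: diag(h_pp, h_qq). Second derivatives: h_pp(-2)=900, h_pp(1)=-90, h_pp(2)=60, h_pp(3)=-150; h_qq(-1)=-2400, h_qq(1)=720, h_qq(3)=-480, h_qq(4)=900.
Local minima occur where both diagonal entries positive: (-2, 1), (-2, 4), (2, 1), (2, 4). Count: 4.

4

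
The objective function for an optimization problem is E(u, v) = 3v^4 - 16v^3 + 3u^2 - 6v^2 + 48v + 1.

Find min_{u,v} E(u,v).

-159

E(u,v) separates as P(u) + Q(v) + 1, so its minimum is min P + min Q + 1.
P'(u) = 6u vanishes at u ∈ {0}; Q'(v) = 12(v - 4)(v - 1)(v + 1) vanishes at v ∈ {-1, 1, 4}.
Local minima of P (where P''>0): P(0)=0. Local minima of Q: Q(-1)=-35, Q(4)=-160.
So the global minimum of E is P(0) + Q(4) + 1 = 0 − 160 + 1 = -159, attained at (0, 4).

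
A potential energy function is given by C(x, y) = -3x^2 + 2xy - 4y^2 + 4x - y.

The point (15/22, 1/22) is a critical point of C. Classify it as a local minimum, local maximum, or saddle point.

The Hessian of C is constant: H = [[-6, 2], [2, -8]].
det(H) = (-6)·(-8) − 2² = 44.
det(H) > 0 and tr(H) = -14 < 0, so H is negative definite and the point is a local maximum.

local maximum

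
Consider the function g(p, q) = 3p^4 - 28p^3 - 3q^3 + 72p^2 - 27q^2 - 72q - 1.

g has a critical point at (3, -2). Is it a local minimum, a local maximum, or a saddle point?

local maximum

The mixed partial ∂²g/∂p∂q is 0, so the Hessian at any point is diag(g_pp, g_qq) = diag(12(3p^2 - 14p + 12), -18(q + 3)).
At (3, -2): H = diag(-36, -18).
Both eigenvalues are negative, so H is negative definite: a local maximum.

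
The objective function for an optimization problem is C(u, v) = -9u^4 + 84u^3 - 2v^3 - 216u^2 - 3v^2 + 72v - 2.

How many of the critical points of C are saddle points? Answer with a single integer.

C separates as a function of u plus a function of v, so ∇C=0 decouples.
∂C/∂u = -36u(u - 4)(u - 3) = 0 at u ∈ {0, 3, 4}; ∂C/∂v = -6(v - 3)(v + 4) = 0 at v ∈ {-4, 3}.
The Hessian is diagonal: diag(C_uu, C_vv). Second derivatives: C_uu(0)=-432, C_uu(3)=108, C_uu(4)=-144; C_vv(-4)=42, C_vv(3)=-42.
Saddle points occur where the two diagonal entries have opposite signs: (0, -4), (3, 3), (4, -4). Count: 3.

3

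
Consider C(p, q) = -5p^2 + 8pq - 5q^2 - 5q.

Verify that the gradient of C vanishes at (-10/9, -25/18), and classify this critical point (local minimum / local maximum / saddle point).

local maximum

∇C = (-10p + 8q, 8p - 10q - 5); substituting (-10/9, -25/18) gives ∇C = (0, 0), so (-10/9, -25/18) is indeed a critical point.
The Hessian of C is constant: H = [[-10, 8], [8, -10]].
det(H) = (-10)·(-10) − 8² = 36.
det(H) > 0 and tr(H) = -20 < 0, so H is negative definite and the point is a local maximum.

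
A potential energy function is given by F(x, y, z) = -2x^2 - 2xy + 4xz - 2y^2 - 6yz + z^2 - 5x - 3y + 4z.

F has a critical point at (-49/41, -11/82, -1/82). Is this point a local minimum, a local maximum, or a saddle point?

The Hessian is constant: H = [[-4, -2, 4], [-2, -4, -6], [4, -6, 2]].
Leading principal minors: Δ₁ = -4, Δ₂ = 12, Δ₃ = 328.
The minors fit neither the all-positive nor the alternating-sign pattern, so H is indefinite: a saddle point.

saddle point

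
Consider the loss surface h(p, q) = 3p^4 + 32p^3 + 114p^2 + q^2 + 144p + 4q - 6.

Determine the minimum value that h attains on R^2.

h(p,q) separates as A(p) + B(q) − 6, so its minimum is min A + min B − 6.
A'(p) = 12(p + 1)(p + 3)(p + 4) vanishes at p ∈ {-4, -3, -1}; B'(q) = 2q + 4 vanishes at q ∈ {-2}.
Local minima of A (where A''>0): A(-4)=-32, A(-1)=-59. Local minima of B: B(-2)=-4.
So the global minimum of h is A(-1) + B(-2) − 6 = -59 − 4 − 6 = -69, attained at (-1, -2).

-69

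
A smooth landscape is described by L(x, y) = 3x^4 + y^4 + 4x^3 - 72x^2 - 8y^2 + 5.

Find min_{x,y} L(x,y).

L(x,y) separates as P(x) + Q(y) + 5, so its minimum is min P + min Q + 5.
P'(x) = 12x(x - 3)(x + 4) vanishes at x ∈ {-4, 0, 3}; Q'(y) = 4y(y - 2)(y + 2) vanishes at y ∈ {-2, 0, 2}.
Local minima of P (where P''>0): P(-4)=-640, P(3)=-297. Local minima of Q: Q(-2)=-16, Q(2)=-16.
So the global minimum of L is P(-4) + Q(-2) + 5 = -640 − 16 + 5 = -651, attained at (-4, -2).

-651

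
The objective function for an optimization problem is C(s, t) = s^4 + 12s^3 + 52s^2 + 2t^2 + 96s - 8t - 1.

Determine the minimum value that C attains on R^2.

-73

C(s,t) separates as P(s) + Q(t) − 1, so its minimum is min P + min Q − 1.
P'(s) = 4(s + 2)(s + 3)(s + 4) vanishes at s ∈ {-4, -3, -2}; Q'(t) = 4(t - 2) vanishes at t ∈ {2}.
Local minima of P (where P''>0): P(-4)=-64, P(-2)=-64. Local minima of Q: Q(2)=-8.
So the global minimum of C is P(-4) + Q(2) − 1 = -64 − 8 − 1 = -73, attained at (-4, 2).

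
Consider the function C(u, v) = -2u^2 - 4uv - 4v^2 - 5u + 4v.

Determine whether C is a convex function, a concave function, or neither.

concave

C is quadratic, so its Hessian is the constant matrix H = [[-4, -4], [-4, -8]].
det(H) = 16, tr(H) = -12.
det(H) > 0 and tr(H) < 0, so H is negative definite everywhere: concave.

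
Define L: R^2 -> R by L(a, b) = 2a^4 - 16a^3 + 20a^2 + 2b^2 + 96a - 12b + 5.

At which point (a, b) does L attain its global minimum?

(-1, 3)

L(a,b) separates as P(a) + Q(b) + 5, so its minimum is min P + min Q + 5.
P'(a) = 8(a - 4)(a - 3)(a + 1) vanishes at a ∈ {-1, 3, 4}; Q'(b) = 4b - 12 vanishes at b ∈ {3}.
Local minima of P (where P''>0): P(-1)=-58, P(4)=192. Local minima of Q: Q(3)=-18.
So the global minimum of L is P(-1) + Q(3) + 5 = -58 − 18 + 5 = -71, attained at (-1, 3).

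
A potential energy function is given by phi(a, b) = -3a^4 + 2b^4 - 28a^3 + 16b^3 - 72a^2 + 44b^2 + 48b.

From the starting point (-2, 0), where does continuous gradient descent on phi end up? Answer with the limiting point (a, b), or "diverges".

phi is separable, so gradient descent decouples: a follows -∂phi/∂a, b follows -∂phi/∂b.
∂phi/∂a = -12a(a + 3)(a + 4); at a=-2 this is 48, so a decreases.
∂phi/∂b = 8(b + 1)(b + 2)(b + 3); at b=0 this is 48, so b decreases.
a converges to its nearest critical value -3 (a local min of the a-part); b converges to -1. The iterate converges to (-3, -1).

(-3, -1)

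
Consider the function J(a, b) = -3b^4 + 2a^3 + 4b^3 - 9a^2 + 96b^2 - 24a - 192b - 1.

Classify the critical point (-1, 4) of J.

local maximum

The mixed partial ∂²J/∂a∂b is 0, so the Hessian at any point is diag(J_aa, J_bb) = diag(6(2a - 3), 12(-3b^2 + 2b + 16)).
At (-1, 4): H = diag(-30, -288).
Both eigenvalues are negative, so H is negative definite: a local maximum.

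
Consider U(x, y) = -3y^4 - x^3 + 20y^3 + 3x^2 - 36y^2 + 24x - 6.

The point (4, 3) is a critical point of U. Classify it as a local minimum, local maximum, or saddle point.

The mixed partial ∂²U/∂x∂y is 0, so the Hessian at any point is diag(U_xx, U_yy) = diag(6(-x + 1), 12(-3y^2 + 10y - 6)).
At (4, 3): H = diag(-18, -36).
Both eigenvalues are negative, so H is negative definite: a local maximum.

local maximum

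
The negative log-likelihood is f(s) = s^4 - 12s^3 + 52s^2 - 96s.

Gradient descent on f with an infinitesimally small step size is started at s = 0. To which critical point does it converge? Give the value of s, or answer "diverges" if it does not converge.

2

f'(s) = 4(s - 4)(s - 3)(s - 2), so f'(0) = -96.
Gradient descent moves in the -f' direction, i.e. s is increasing.
The nearest critical point in that direction is s = 2, where f'' = 8 > 0 (a local minimum). The iterate converges there.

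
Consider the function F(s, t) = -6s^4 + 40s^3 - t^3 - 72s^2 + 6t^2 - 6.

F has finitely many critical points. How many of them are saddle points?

F separates as a function of s plus a function of t, so ∇F=0 decouples.
∂F/∂s = -24s(s - 3)(s - 2) = 0 at s ∈ {0, 2, 3}; ∂F/∂t = -3t(t - 4) = 0 at t ∈ {0, 4}.
The Hessian is diagonal: diag(F_ss, F_tt). Second derivatives: F_ss(0)=-144, F_ss(2)=48, F_ss(3)=-72; F_tt(0)=12, F_tt(4)=-12.
Saddle points occur where the two diagonal entries have opposite signs: (0, 0), (2, 4), (3, 0). Count: 3.

3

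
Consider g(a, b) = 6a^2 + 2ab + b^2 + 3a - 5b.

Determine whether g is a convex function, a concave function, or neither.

g is quadratic, so its Hessian is the constant matrix H = [[12, 2], [2, 2]].
det(H) = 20, tr(H) = 14.
det(H) > 0 and tr(H) > 0, so H is positive definite everywhere: convex.

convex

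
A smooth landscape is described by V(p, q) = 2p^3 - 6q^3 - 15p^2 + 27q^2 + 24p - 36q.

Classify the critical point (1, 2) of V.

The mixed partial ∂²V/∂p∂q is 0, so the Hessian at any point is diag(V_pp, V_qq) = diag(6(2p - 5), 18(-2q + 3)).
At (1, 2): H = diag(-18, -18).
Both eigenvalues are negative, so H is negative definite: a local maximum.

local maximum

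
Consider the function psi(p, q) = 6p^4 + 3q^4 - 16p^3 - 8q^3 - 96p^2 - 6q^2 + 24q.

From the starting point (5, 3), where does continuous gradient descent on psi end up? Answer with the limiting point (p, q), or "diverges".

(4, 2)

psi is separable, so gradient descent decouples: p follows -∂psi/∂p, q follows -∂psi/∂q.
∂psi/∂p = 24p(p - 4)(p + 2); at p=5 this is 840, so p decreases.
∂psi/∂q = 12(q - 2)(q - 1)(q + 1); at q=3 this is 96, so q decreases.
p converges to its nearest critical value 4 (a local min of the p-part); q converges to 2. The iterate converges to (4, 2).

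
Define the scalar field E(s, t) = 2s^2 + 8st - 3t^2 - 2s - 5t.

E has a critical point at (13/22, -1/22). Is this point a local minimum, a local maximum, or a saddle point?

The Hessian of E is constant: H = [[4, 8], [8, -6]].
det(H) = 4·(-6) − 8² = -88.
Since det(H) < 0, H is indefinite and the critical point is a saddle point.

saddle point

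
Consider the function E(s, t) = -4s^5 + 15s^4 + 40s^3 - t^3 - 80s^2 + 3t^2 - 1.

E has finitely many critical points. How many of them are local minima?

E separates as a function of s plus a function of t, so ∇E=0 decouples.
∂E/∂s = -20s(s - 4)(s - 1)(s + 2) = 0 at s ∈ {-2, 0, 1, 4}; ∂E/∂t = -3t(t - 2) = 0 at t ∈ {0, 2}.
The Hessian is diagonal: diag(E_ss, E_tt). Second derivatives: E_ss(-2)=720, E_ss(0)=-160, E_ss(1)=180, E_ss(4)=-1440; E_tt(0)=6, E_tt(2)=-6.
Local minima occur where both diagonal entries positive: (-2, 0), (1, 0). Count: 2.

2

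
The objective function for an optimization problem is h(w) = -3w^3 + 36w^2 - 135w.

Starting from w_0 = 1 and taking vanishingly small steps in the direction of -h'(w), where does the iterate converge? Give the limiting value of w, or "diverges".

h'(w) = -9(w - 5)(w - 3), so h'(1) = -72.
Gradient descent moves in the -h' direction, i.e. w is increasing.
The nearest critical point in that direction is w = 3, where h'' = 18 > 0 (a local minimum). The iterate converges there.

3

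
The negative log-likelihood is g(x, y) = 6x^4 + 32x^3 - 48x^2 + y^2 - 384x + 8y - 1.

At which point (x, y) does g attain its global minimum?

g(x,y) separates as P(x) + Q(y) − 1, so its minimum is min P + min Q − 1.
P'(x) = 24(x - 2)(x + 2)(x + 4) vanishes at x ∈ {-4, -2, 2}; Q'(y) = 2y + 8 vanishes at y ∈ {-4}.
Local minima of P (where P''>0): P(-4)=256, P(2)=-608. Local minima of Q: Q(-4)=-16.
So the global minimum of g is P(2) + Q(-4) − 1 = -608 − 16 − 1 = -625, attained at (2, -4).

(2, -4)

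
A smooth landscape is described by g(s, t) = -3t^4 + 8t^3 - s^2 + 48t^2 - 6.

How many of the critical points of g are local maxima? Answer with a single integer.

2

g separates as a function of s plus a function of t, so ∇g=0 decouples.
∂g/∂s = -2s = 0 at s ∈ {0}; ∂g/∂t = -12t(t - 4)(t + 2) = 0 at t ∈ {-2, 0, 4}.
The Hessian is diagonal: diag(g_ss, g_tt). Second derivatives: g_ss(0)=-2; g_tt(-2)=-144, g_tt(0)=96, g_tt(4)=-288.
Local maxima occur where both diagonal entries negative: (0, -2), (0, 4). Count: 2.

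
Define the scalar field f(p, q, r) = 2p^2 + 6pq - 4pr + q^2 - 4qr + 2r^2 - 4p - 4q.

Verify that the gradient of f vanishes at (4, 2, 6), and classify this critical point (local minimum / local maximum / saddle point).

∇f = (4p + 6q - 4r - 4, 6p + 2q - 4r - 4, -4p - 4q + 4r); substituting (4, 2, 6) gives ∇f = (0, 0, 0), so (4, 2, 6) is indeed a critical point.
The Hessian is constant: H = [[4, 6, -4], [6, 2, -4], [-4, -4, 4]].
Leading principal minors: Δ₁ = 4, Δ₂ = -28, Δ₃ = -16.
The minors fit neither the all-positive nor the alternating-sign pattern, so H is indefinite: a saddle point.

saddle point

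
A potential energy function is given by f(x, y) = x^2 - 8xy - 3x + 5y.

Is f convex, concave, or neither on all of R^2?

f is quadratic, so its Hessian is the constant matrix H = [[2, -8], [-8, 0]].
det(H) = -64, tr(H) = 2.
det(H) < 0, so H is indefinite: neither convex nor concave.

neither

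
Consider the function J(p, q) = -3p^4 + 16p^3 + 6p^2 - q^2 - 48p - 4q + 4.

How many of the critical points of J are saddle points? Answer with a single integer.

J separates as a function of p plus a function of q, so ∇J=0 decouples.
∂J/∂p = -12(p - 4)(p - 1)(p + 1) = 0 at p ∈ {-1, 1, 4}; ∂J/∂q = -2(q + 2) = 0 at q ∈ {-2}.
The Hessian is diagonal: diag(J_pp, J_qq). Second derivatives: J_pp(-1)=-120, J_pp(1)=72, J_pp(4)=-180; J_qq(-2)=-2.
Saddle points occur where the two diagonal entries have opposite signs: (1, -2). Count: 1.

1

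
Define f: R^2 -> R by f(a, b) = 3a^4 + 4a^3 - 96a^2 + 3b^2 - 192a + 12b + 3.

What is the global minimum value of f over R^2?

f(a,b) separates as P(a) + Q(b) + 3, so its minimum is min P + min Q + 3.
P'(a) = 12(a - 4)(a + 1)(a + 4) vanishes at a ∈ {-4, -1, 4}; Q'(b) = 6b + 12 vanishes at b ∈ {-2}.
Local minima of P (where P''>0): P(-4)=-256, P(4)=-1280. Local minima of Q: Q(-2)=-12.
So the global minimum of f is P(4) + Q(-2) + 3 = -1280 − 12 + 3 = -1289, attained at (4, -2).

-1289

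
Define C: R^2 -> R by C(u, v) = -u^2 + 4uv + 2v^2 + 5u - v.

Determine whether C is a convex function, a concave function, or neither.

C is quadratic, so its Hessian is the constant matrix H = [[-2, 4], [4, 4]].
det(H) = -24, tr(H) = 2.
det(H) < 0, so H is indefinite: neither convex nor concave.

neither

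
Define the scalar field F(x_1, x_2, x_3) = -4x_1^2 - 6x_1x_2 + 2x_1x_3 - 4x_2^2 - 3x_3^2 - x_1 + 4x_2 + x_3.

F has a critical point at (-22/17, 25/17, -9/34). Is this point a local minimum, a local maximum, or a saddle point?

local maximum

The Hessian is constant: H = [[-8, -6, 2], [-6, -8, 0], [2, 0, -6]].
Leading principal minors: Δ₁ = -8, Δ₂ = 28, Δ₃ = -136.
The minors alternate sign starting negative (−, +, −), so H is negative definite: a local maximum.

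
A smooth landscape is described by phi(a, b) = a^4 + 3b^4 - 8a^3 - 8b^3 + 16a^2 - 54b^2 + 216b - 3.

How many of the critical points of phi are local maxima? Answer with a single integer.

1

phi separates as a function of a plus a function of b, so ∇phi=0 decouples.
∂phi/∂a = 4a(a - 4)(a - 2) = 0 at a ∈ {0, 2, 4}; ∂phi/∂b = 12(b - 3)(b - 2)(b + 3) = 0 at b ∈ {-3, 2, 3}.
The Hessian is diagonal: diag(phi_aa, phi_bb). Second derivatives: phi_aa(0)=32, phi_aa(2)=-16, phi_aa(4)=32; phi_bb(-3)=360, phi_bb(2)=-60, phi_bb(3)=72.
Local maxima occur where both diagonal entries negative: (2, 2). Count: 1.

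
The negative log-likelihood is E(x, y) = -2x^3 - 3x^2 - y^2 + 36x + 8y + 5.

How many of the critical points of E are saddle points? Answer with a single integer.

E separates as a function of x plus a function of y, so ∇E=0 decouples.
∂E/∂x = -6(x - 2)(x + 3) = 0 at x ∈ {-3, 2}; ∂E/∂y = -2(y - 4) = 0 at y ∈ {4}.
The Hessian is diagonal: diag(E_xx, E_yy). Second derivatives: E_xx(-3)=30, E_xx(2)=-30; E_yy(4)=-2.
Saddle points occur where the two diagonal entries have opposite signs: (-3, 4). Count: 1.

1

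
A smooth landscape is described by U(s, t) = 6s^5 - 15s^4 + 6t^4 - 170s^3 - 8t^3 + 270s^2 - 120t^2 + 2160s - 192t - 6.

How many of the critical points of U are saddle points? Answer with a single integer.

6

U separates as a function of s plus a function of t, so ∇U=0 decouples.
∂U/∂s = 30(s - 4)(s - 3)(s + 2)(s + 3) = 0 at s ∈ {-3, -2, 3, 4}; ∂U/∂t = 24(t - 4)(t + 1)(t + 2) = 0 at t ∈ {-2, -1, 4}.
The Hessian is diagonal: diag(U_ss, U_tt). Second derivatives: U_ss(-3)=-1260, U_ss(-2)=900, U_ss(3)=-900, U_ss(4)=1260; U_tt(-2)=144, U_tt(-1)=-120, U_tt(4)=720.
Saddle points occur where the two diagonal entries have opposite signs: (-3, -2), (-3, 4), (-2, -1), (3, -2), (3, 4), (4, -1). Count: 6.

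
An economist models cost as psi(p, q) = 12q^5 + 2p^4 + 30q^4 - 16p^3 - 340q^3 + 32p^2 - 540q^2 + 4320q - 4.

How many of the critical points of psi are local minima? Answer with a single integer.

psi separates as a function of p plus a function of q, so ∇psi=0 decouples.
∂psi/∂p = 8p(p - 4)(p - 2) = 0 at p ∈ {0, 2, 4}; ∂psi/∂q = 60(q - 3)(q - 2)(q + 3)(q + 4) = 0 at q ∈ {-4, -3, 2, 3}.
The Hessian is diagonal: diag(psi_pp, psi_qq). Second derivatives: psi_pp(0)=64, psi_pp(2)=-32, psi_pp(4)=64; psi_qq(-4)=-2520, psi_qq(-3)=1800, psi_qq(2)=-1800, psi_qq(3)=2520.
Local minima occur where both diagonal entries positive: (0, -3), (0, 3), (4, -3), (4, 3). Count: 4.

4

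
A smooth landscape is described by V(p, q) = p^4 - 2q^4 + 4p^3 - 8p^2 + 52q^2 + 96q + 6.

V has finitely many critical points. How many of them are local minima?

2

V separates as a function of p plus a function of q, so ∇V=0 decouples.
∂V/∂p = 4p(p - 1)(p + 4) = 0 at p ∈ {-4, 0, 1}; ∂V/∂q = -8(q - 4)(q + 1)(q + 3) = 0 at q ∈ {-3, -1, 4}.
The Hessian is diagonal: diag(V_pp, V_qq). Second derivatives: V_pp(-4)=80, V_pp(0)=-16, V_pp(1)=20; V_qq(-3)=-112, V_qq(-1)=80, V_qq(4)=-280.
Local minima occur where both diagonal entries positive: (-4, -1), (1, -1). Count: 2.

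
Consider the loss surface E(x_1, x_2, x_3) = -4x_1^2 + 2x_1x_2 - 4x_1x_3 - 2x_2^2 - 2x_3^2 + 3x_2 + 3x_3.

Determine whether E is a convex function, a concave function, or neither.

E is quadratic, so its Hessian is the constant matrix H = [[-8, 2, -4], [2, -4, 0], [-4, 0, -4]].
Leading principal minors: -8, 28, -48.
Signs alternate −, +, − ⇒ H ≺ 0 ⇒ concave.

concave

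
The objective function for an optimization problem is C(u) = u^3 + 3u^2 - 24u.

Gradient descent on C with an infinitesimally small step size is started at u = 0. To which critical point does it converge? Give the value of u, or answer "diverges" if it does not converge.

C'(u) = 3(u - 2)(u + 4), so C'(0) = -24.
Gradient descent moves in the -C' direction, i.e. u is increasing.
The nearest critical point in that direction is u = 2, where C'' = 18 > 0 (a local minimum). The iterate converges there.

2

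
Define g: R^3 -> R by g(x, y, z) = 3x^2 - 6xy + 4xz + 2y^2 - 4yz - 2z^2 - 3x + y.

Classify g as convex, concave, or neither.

neither

g is quadratic, so its Hessian is the constant matrix H = [[6, -6, 4], [-6, 4, -4], [4, -4, -4]].
Leading principal minors: 6, -12, 80.
Neither pattern holds ⇒ H is indefinite ⇒ neither convex nor concave.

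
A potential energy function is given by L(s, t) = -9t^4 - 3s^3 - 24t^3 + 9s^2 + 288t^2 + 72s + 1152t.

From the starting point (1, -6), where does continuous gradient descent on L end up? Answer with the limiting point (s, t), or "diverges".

L is separable, so gradient descent decouples: s follows -∂L/∂s, t follows -∂L/∂t.
∂L/∂s = -9(s - 4)(s + 2); at s=1 this is 81, so s decreases.
∂L/∂t = -36(t - 4)(t + 2)(t + 4); at t=-6 this is 2880, so t decreases.
The t-coordinate has no critical point in that direction and runs off to infinity.

diverges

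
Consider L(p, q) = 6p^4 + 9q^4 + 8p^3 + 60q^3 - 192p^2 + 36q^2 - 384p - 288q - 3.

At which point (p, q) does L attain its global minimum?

L(p,q) separates as A(p) + B(q) − 3, so its minimum is min A + min B − 3.
A'(p) = 24(p - 4)(p + 1)(p + 4) vanishes at p ∈ {-4, -1, 4}; B'(q) = 36(q - 1)(q + 2)(q + 4) vanishes at q ∈ {-4, -2, 1}.
Local minima of A (where A''>0): A(-4)=-512, A(4)=-2560. Local minima of B: B(-4)=192, B(1)=-183.
So the global minimum of L is A(4) + B(1) − 3 = -2560 − 183 − 3 = -2746, attained at (4, 1).

(4, 1)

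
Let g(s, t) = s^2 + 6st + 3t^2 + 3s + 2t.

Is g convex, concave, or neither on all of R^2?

neither

g is quadratic, so its Hessian is the constant matrix H = [[2, 6], [6, 6]].
det(H) = -24, tr(H) = 8.
det(H) < 0, so H is indefinite: neither convex nor concave.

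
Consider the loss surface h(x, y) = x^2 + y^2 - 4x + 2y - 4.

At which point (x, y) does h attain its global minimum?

(2, -1)

h(x,y) separates as P(x) + Q(y) − 4, so its minimum is min P + min Q − 4.
P'(x) = 2x - 4 vanishes at x ∈ {2}; Q'(y) = 2y + 2 vanishes at y ∈ {-1}.
Local minima of P (where P''>0): P(2)=-4. Local minima of Q: Q(-1)=-1.
So the global minimum of h is P(2) + Q(-1) − 4 = -4 − 1 − 4 = -9, attained at (2, -1).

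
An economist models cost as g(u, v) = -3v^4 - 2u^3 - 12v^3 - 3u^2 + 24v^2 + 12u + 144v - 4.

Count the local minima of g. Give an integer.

1

g separates as a function of u plus a function of v, so ∇g=0 decouples.
∂g/∂u = -6(u - 1)(u + 2) = 0 at u ∈ {-2, 1}; ∂g/∂v = -12(v - 2)(v + 2)(v + 3) = 0 at v ∈ {-3, -2, 2}.
The Hessian is diagonal: diag(g_uu, g_vv). Second derivatives: g_uu(-2)=18, g_uu(1)=-18; g_vv(-3)=-60, g_vv(-2)=48, g_vv(2)=-240.
Local minima occur where both diagonal entries positive: (-2, -2). Count: 1.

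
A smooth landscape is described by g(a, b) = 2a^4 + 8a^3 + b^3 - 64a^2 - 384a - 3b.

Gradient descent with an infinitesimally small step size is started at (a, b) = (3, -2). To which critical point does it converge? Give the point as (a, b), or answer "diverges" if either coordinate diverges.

diverges

g is separable, so gradient descent decouples: a follows -∂g/∂a, b follows -∂g/∂b.
∂g/∂a = 8(a - 4)(a + 3)(a + 4); at a=3 this is -336, so a increases.
∂g/∂b = 3(b - 1)(b + 1); at b=-2 this is 9, so b decreases.
The b-coordinate has no critical point in that direction and runs off to infinity.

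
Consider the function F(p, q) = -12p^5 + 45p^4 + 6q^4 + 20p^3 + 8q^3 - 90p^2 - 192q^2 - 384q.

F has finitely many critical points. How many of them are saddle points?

6

F separates as a function of p plus a function of q, so ∇F=0 decouples.
∂F/∂p = -60p(p - 3)(p - 1)(p + 1) = 0 at p ∈ {-1, 0, 1, 3}; ∂F/∂q = 24(q - 4)(q + 1)(q + 4) = 0 at q ∈ {-4, -1, 4}.
The Hessian is diagonal: diag(F_pp, F_qq). Second derivatives: F_pp(-1)=480, F_pp(0)=-180, F_pp(1)=240, F_pp(3)=-1440; F_qq(-4)=576, F_qq(-1)=-360, F_qq(4)=960.
Saddle points occur where the two diagonal entries have opposite signs: (-1, -1), (0, -4), (0, 4), (1, -1), (3, -4), (3, 4). Count: 6.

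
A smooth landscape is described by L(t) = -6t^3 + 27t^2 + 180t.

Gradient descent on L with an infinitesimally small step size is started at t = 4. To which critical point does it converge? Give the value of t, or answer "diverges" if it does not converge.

L'(t) = -18(t - 5)(t + 2), so L'(4) = 108.
Gradient descent moves in the -L' direction, i.e. t is decreasing.
The nearest critical point in that direction is t = -2, where L'' = 126 > 0 (a local minimum). The iterate converges there.

-2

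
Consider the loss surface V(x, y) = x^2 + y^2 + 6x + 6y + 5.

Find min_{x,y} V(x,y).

V(x,y) separates as P(x) + Q(y) + 5, so its minimum is min P + min Q + 5.
P'(x) = 2x + 6 vanishes at x ∈ {-3}; Q'(y) = 2y + 6 vanishes at y ∈ {-3}.
Local minima of P (where P''>0): P(-3)=-9. Local minima of Q: Q(-3)=-9.
So the global minimum of V is P(-3) + Q(-3) + 5 = -9 − 9 + 5 = -13, attained at (-3, -3).

-13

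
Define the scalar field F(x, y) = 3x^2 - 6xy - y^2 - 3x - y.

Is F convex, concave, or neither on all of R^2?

neither

F is quadratic, so its Hessian is the constant matrix H = [[6, -6], [-6, -2]].
det(H) = -48, tr(H) = 4.
det(H) < 0, so H is indefinite: neither convex nor concave.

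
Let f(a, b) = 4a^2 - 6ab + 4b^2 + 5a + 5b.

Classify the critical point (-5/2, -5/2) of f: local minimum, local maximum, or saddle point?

local minimum

The Hessian of f is constant: H = [[8, -6], [-6, 8]].
det(H) = 8·8 − (-6)² = 28.
det(H) > 0 and tr(H) = 16 > 0, so H is positive definite and the point is a local minimum.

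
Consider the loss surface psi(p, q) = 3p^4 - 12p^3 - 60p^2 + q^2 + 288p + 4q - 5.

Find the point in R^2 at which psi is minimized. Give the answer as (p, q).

psi(p,q) separates as A(p) + B(q) − 5, so its minimum is min A + min B − 5.
A'(p) = 12(p - 4)(p - 2)(p + 3) vanishes at p ∈ {-3, 2, 4}; B'(q) = 2q + 4 vanishes at q ∈ {-2}.
Local minima of A (where A''>0): A(-3)=-837, A(4)=192. Local minima of B: B(-2)=-4.
So the global minimum of psi is A(-3) + B(-2) − 5 = -837 − 4 − 5 = -846, attained at (-3, -2).

(-3, -2)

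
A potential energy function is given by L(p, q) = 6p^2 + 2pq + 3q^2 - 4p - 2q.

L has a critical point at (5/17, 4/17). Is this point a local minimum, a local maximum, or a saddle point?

local minimum

The Hessian of L is constant: H = [[12, 2], [2, 6]].
det(H) = 12·6 − 2² = 68.
det(H) > 0 and tr(H) = 18 > 0, so H is positive definite and the point is a local minimum.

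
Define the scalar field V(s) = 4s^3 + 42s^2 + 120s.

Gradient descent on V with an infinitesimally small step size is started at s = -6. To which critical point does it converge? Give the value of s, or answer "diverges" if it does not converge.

diverges

V'(s) = 12(s + 2)(s + 5), so V'(-6) = 48.
Gradient descent moves in the -V' direction, i.e. s is decreasing.
There is no critical point below s=-6, and V' keeps the same sign, so the iterate runs off to −∞.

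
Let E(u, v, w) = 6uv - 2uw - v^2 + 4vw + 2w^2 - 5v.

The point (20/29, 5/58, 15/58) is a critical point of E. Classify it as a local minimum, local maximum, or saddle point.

The Hessian is constant: H = [[0, 6, -2], [6, -2, 4], [-2, 4, 4]].
Leading principal minors: Δ₁ = 0, Δ₂ = -36, Δ₃ = -232.
The minors fit neither the all-positive nor the alternating-sign pattern, so H is indefinite: a saddle point.

saddle point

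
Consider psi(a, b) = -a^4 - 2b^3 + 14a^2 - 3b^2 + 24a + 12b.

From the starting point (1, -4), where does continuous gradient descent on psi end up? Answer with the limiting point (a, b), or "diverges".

psi is separable, so gradient descent decouples: a follows -∂psi/∂a, b follows -∂psi/∂b.
∂psi/∂a = -4(a - 3)(a + 1)(a + 2); at a=1 this is 48, so a decreases.
∂psi/∂b = -6(b - 1)(b + 2); at b=-4 this is -60, so b increases.
a converges to its nearest critical value -1 (a local min of the a-part); b converges to -2. The iterate converges to (-1, -2).

(-1, -2)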